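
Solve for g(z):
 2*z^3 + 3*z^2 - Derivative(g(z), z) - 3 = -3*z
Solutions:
 g(z) = C1 + z^4/2 + z^3 + 3*z^2/2 - 3*z


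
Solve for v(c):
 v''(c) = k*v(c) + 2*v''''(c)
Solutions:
 v(c) = C1*exp(-c*sqrt(1 - sqrt(1 - 8*k))/2) + C2*exp(c*sqrt(1 - sqrt(1 - 8*k))/2) + C3*exp(-c*sqrt(sqrt(1 - 8*k) + 1)/2) + C4*exp(c*sqrt(sqrt(1 - 8*k) + 1)/2)


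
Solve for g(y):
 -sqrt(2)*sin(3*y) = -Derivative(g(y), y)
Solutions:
 g(y) = C1 - sqrt(2)*cos(3*y)/3


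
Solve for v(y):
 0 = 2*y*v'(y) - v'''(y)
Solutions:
 v(y) = C1 + Integral(C2*airyai(2^(1/3)*y) + C3*airybi(2^(1/3)*y), y)


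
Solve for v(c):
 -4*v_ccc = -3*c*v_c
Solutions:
 v(c) = C1 + Integral(C2*airyai(6^(1/3)*c/2) + C3*airybi(6^(1/3)*c/2), c)


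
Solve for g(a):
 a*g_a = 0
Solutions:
 g(a) = C1


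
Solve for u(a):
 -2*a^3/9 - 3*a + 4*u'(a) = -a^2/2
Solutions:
 u(a) = C1 + a^4/72 - a^3/24 + 3*a^2/8


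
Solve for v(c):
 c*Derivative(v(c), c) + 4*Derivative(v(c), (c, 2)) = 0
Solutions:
 v(c) = C1 + C2*erf(sqrt(2)*c/4)


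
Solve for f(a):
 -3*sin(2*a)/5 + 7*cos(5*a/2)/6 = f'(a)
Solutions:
 f(a) = C1 + 7*sin(5*a/2)/15 + 3*cos(2*a)/10


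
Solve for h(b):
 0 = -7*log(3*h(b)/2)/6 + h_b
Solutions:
 6*Integral(1/(-log(_y) - log(3) + log(2)), (_y, h(b)))/7 = C1 - b


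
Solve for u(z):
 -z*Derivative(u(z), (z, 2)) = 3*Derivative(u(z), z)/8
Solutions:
 u(z) = C1 + C2*z^(5/8)


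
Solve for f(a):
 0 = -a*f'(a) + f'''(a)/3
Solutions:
 f(a) = C1 + Integral(C2*airyai(3^(1/3)*a) + C3*airybi(3^(1/3)*a), a)


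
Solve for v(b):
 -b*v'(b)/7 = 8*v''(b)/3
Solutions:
 v(b) = C1 + C2*erf(sqrt(21)*b/28)


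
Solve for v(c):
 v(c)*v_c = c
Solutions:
 v(c) = -sqrt(C1 + c^2)
 v(c) = sqrt(C1 + c^2)


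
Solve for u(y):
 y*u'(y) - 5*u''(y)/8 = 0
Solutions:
 u(y) = C1 + C2*erfi(2*sqrt(5)*y/5)


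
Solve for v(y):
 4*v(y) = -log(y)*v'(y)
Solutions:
 v(y) = C1*exp(-4*li(y))


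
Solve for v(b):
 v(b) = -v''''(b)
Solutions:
 v(b) = (C1*sin(sqrt(2)*b/2) + C2*cos(sqrt(2)*b/2))*exp(-sqrt(2)*b/2) + (C3*sin(sqrt(2)*b/2) + C4*cos(sqrt(2)*b/2))*exp(sqrt(2)*b/2)


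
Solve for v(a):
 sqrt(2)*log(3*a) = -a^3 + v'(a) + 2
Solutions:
 v(a) = C1 + a^4/4 + sqrt(2)*a*log(a) - 2*a - sqrt(2)*a + sqrt(2)*a*log(3)


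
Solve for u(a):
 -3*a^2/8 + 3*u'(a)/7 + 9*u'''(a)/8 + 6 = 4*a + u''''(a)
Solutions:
 u(a) = C1 + C2*exp(a*(-3^(1/3)*7^(2/3)*(16*sqrt(382) + 319)^(1/3) - 21*3^(2/3)*7^(1/3)/(16*sqrt(382) + 319)^(1/3) + 42)/112)*sin(3^(1/6)*7^(1/3)*a*(-3^(2/3)*7^(1/3)*(16*sqrt(382) + 319)^(1/3) + 63/(16*sqrt(382) + 319)^(1/3))/112) + C3*exp(a*(-3^(1/3)*7^(2/3)*(16*sqrt(382) + 319)^(1/3) - 21*3^(2/3)*7^(1/3)/(16*sqrt(382) + 319)^(1/3) + 42)/112)*cos(3^(1/6)*7^(1/3)*a*(-3^(2/3)*7^(1/3)*(16*sqrt(382) + 319)^(1/3) + 63/(16*sqrt(382) + 319)^(1/3))/112) + C4*exp(a*(21*3^(2/3)*7^(1/3)/(16*sqrt(382) + 319)^(1/3) + 21 + 3^(1/3)*7^(2/3)*(16*sqrt(382) + 319)^(1/3))/56) + 7*a^3/24 + 14*a^2/3 - 595*a/32


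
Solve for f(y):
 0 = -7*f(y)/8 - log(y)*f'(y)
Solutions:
 f(y) = C1*exp(-7*li(y)/8)


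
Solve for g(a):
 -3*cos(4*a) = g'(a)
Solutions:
 g(a) = C1 - 3*sin(4*a)/4


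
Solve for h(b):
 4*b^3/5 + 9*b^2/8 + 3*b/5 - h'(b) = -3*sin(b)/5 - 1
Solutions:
 h(b) = C1 + b^4/5 + 3*b^3/8 + 3*b^2/10 + b - 3*cos(b)/5


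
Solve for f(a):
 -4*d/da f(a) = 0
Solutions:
 f(a) = C1


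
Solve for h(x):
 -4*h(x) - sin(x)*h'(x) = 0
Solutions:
 h(x) = C1*(cos(x)^2 + 2*cos(x) + 1)/(cos(x)^2 - 2*cos(x) + 1)


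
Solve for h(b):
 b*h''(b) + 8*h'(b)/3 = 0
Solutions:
 h(b) = C1 + C2/b^(5/3)


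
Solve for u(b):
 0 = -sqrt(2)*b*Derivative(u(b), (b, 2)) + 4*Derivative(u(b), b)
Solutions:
 u(b) = C1 + C2*b^(1 + 2*sqrt(2))


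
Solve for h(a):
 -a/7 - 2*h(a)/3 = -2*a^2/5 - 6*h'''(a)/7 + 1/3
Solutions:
 h(a) = C3*exp(21^(1/3)*a/3) + 3*a^2/5 - 3*a/14 + (C1*sin(3^(5/6)*7^(1/3)*a/6) + C2*cos(3^(5/6)*7^(1/3)*a/6))*exp(-21^(1/3)*a/6) - 1/2


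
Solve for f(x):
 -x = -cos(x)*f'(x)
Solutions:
 f(x) = C1 + Integral(x/cos(x), x)


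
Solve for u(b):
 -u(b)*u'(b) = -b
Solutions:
 u(b) = -sqrt(C1 + b^2)
 u(b) = sqrt(C1 + b^2)


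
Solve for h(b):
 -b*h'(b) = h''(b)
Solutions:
 h(b) = C1 + C2*erf(sqrt(2)*b/2)


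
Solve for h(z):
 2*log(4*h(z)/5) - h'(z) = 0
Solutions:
 -Integral(1/(log(_y) - log(5) + 2*log(2)), (_y, h(z)))/2 = C1 - z


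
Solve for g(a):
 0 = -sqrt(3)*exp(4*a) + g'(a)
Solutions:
 g(a) = C1 + sqrt(3)*exp(4*a)/4


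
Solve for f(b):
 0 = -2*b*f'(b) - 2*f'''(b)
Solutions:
 f(b) = C1 + Integral(C2*airyai(-b) + C3*airybi(-b), b)


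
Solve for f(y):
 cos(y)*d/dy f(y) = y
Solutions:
 f(y) = C1 + Integral(y/cos(y), y)


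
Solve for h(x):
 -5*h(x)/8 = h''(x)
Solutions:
 h(x) = C1*sin(sqrt(10)*x/4) + C2*cos(sqrt(10)*x/4)


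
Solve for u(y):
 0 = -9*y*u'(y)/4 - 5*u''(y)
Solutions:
 u(y) = C1 + C2*erf(3*sqrt(10)*y/20)


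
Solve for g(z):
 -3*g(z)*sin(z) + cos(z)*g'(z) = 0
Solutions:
 g(z) = C1/cos(z)^3


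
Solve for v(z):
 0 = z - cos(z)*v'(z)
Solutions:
 v(z) = C1 + Integral(z/cos(z), z)


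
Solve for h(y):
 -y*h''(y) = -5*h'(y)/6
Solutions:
 h(y) = C1 + C2*y^(11/6)


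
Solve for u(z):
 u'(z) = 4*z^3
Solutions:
 u(z) = C1 + z^4


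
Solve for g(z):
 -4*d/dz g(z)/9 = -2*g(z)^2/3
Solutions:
 g(z) = -2/(C1 + 3*z)


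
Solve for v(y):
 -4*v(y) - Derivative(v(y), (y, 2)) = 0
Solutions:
 v(y) = C1*sin(2*y) + C2*cos(2*y)


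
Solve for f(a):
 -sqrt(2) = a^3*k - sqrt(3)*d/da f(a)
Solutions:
 f(a) = C1 + sqrt(3)*a^4*k/12 + sqrt(6)*a/3


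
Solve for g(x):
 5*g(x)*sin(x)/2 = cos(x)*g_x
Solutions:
 g(x) = C1/cos(x)^(5/2)


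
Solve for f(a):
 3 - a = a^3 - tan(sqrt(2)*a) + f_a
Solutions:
 f(a) = C1 - a^4/4 - a^2/2 + 3*a - sqrt(2)*log(cos(sqrt(2)*a))/2


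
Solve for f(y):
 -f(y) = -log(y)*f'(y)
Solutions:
 f(y) = C1*exp(li(y))


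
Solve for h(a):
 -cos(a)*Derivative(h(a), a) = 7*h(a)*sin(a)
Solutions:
 h(a) = C1*cos(a)^7


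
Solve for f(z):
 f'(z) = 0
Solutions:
 f(z) = C1


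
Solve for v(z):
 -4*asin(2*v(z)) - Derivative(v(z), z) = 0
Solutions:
 Integral(1/asin(2*_y), (_y, v(z))) = C1 - 4*z


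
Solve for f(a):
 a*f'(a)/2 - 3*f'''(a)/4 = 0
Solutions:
 f(a) = C1 + Integral(C2*airyai(2^(1/3)*3^(2/3)*a/3) + C3*airybi(2^(1/3)*3^(2/3)*a/3), a)


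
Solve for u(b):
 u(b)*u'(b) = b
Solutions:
 u(b) = -sqrt(C1 + b^2)
 u(b) = sqrt(C1 + b^2)


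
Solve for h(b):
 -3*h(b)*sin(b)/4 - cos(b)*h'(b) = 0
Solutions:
 h(b) = C1*cos(b)^(3/4)


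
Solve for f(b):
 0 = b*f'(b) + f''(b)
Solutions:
 f(b) = C1 + C2*erf(sqrt(2)*b/2)


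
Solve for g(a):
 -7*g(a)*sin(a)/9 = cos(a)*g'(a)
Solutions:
 g(a) = C1*cos(a)^(7/9)


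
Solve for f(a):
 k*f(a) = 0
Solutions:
 f(a) = 0


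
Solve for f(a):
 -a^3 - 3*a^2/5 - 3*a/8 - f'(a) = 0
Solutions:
 f(a) = C1 - a^4/4 - a^3/5 - 3*a^2/16


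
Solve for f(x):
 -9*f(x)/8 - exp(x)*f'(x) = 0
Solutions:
 f(x) = C1*exp(9*exp(-x)/8)


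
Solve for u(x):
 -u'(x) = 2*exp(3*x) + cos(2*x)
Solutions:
 u(x) = C1 - 2*exp(3*x)/3 - sin(2*x)/2


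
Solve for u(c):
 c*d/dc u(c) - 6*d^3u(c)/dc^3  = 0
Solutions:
 u(c) = C1 + Integral(C2*airyai(6^(2/3)*c/6) + C3*airybi(6^(2/3)*c/6), c)


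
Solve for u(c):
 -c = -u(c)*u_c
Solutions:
 u(c) = -sqrt(C1 + c^2)
 u(c) = sqrt(C1 + c^2)


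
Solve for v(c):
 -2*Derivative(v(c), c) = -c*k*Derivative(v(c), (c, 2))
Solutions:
 v(c) = C1 + c^(((re(k) + 2)*re(k) + im(k)^2)/(re(k)^2 + im(k)^2))*(C2*sin(2*log(c)*Abs(im(k))/(re(k)^2 + im(k)^2)) + C3*cos(2*log(c)*im(k)/(re(k)^2 + im(k)^2)))


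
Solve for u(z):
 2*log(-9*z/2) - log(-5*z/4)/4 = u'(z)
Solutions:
 u(z) = C1 + 7*z*log(-z)/4 + z*(-log(20) - 7/4 + log(2)/2 + 3*log(5)/4 + 4*log(3))


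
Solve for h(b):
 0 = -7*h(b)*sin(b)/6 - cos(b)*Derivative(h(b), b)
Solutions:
 h(b) = C1*cos(b)^(7/6)


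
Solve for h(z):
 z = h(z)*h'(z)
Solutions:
 h(z) = -sqrt(C1 + z^2)
 h(z) = sqrt(C1 + z^2)


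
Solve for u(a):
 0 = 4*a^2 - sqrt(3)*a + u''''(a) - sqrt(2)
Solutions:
 u(a) = C1 + C2*a + C3*a^2 + C4*a^3 - a^6/90 + sqrt(3)*a^5/120 + sqrt(2)*a^4/24


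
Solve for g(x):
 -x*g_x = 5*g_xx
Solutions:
 g(x) = C1 + C2*erf(sqrt(10)*x/10)


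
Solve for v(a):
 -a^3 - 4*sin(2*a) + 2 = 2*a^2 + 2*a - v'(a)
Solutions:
 v(a) = C1 + a^4/4 + 2*a^3/3 + a^2 - 2*a - 2*cos(2*a)


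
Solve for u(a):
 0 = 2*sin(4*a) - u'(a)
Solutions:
 u(a) = C1 - cos(4*a)/2


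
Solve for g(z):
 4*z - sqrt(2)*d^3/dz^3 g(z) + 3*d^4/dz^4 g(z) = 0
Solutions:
 g(z) = C1 + C2*z + C3*z^2 + C4*exp(sqrt(2)*z/3) + sqrt(2)*z^4/12 + z^3


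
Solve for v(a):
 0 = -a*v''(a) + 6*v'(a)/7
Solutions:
 v(a) = C1 + C2*a^(13/7)


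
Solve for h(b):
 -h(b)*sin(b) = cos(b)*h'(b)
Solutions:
 h(b) = C1*cos(b)


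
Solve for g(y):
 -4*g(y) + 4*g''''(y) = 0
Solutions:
 g(y) = C1*exp(-y) + C2*exp(y) + C3*sin(y) + C4*cos(y)


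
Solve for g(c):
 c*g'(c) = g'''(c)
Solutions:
 g(c) = C1 + Integral(C2*airyai(c) + C3*airybi(c), c)


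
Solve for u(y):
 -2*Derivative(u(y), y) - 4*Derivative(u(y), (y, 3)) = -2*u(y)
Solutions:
 u(y) = C1*exp(6^(1/3)*y*(-(9 + sqrt(87))^(1/3) + 6^(1/3)/(9 + sqrt(87))^(1/3))/12)*sin(2^(1/3)*3^(1/6)*y*(3*2^(1/3)/(9 + sqrt(87))^(1/3) + 3^(2/3)*(9 + sqrt(87))^(1/3))/12) + C2*exp(6^(1/3)*y*(-(9 + sqrt(87))^(1/3) + 6^(1/3)/(9 + sqrt(87))^(1/3))/12)*cos(2^(1/3)*3^(1/6)*y*(3*2^(1/3)/(9 + sqrt(87))^(1/3) + 3^(2/3)*(9 + sqrt(87))^(1/3))/12) + C3*exp(-6^(1/3)*y*(-(9 + sqrt(87))^(1/3) + 6^(1/3)/(9 + sqrt(87))^(1/3))/6)


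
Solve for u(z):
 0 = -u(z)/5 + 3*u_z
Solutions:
 u(z) = C1*exp(z/15)


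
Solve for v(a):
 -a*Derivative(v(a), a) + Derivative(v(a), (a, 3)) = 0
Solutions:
 v(a) = C1 + Integral(C2*airyai(a) + C3*airybi(a), a)


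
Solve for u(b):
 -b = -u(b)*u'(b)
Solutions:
 u(b) = -sqrt(C1 + b^2)
 u(b) = sqrt(C1 + b^2)


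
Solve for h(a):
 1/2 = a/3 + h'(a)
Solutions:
 h(a) = C1 - a^2/6 + a/2


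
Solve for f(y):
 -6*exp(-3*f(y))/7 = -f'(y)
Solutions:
 f(y) = log(C1 + 18*y/7)/3
 f(y) = log((-1 - sqrt(3)*I)*(C1 + 18*y/7)^(1/3)/2)
 f(y) = log((-1 + sqrt(3)*I)*(C1 + 18*y/7)^(1/3)/2)


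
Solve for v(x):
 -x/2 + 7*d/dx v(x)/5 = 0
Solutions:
 v(x) = C1 + 5*x^2/28


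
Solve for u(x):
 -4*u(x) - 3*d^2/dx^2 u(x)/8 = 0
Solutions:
 u(x) = C1*sin(4*sqrt(6)*x/3) + C2*cos(4*sqrt(6)*x/3)


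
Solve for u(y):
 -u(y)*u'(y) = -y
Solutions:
 u(y) = -sqrt(C1 + y^2)
 u(y) = sqrt(C1 + y^2)


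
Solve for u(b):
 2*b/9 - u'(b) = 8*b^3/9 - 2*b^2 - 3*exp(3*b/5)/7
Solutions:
 u(b) = C1 - 2*b^4/9 + 2*b^3/3 + b^2/9 + 5*exp(3*b/5)/7


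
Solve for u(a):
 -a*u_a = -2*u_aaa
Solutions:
 u(a) = C1 + Integral(C2*airyai(2^(2/3)*a/2) + C3*airybi(2^(2/3)*a/2), a)


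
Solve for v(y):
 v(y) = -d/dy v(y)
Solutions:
 v(y) = C1*exp(-y)


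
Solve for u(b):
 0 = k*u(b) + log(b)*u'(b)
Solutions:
 u(b) = C1*exp(-k*li(b))


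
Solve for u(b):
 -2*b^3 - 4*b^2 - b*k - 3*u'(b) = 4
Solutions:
 u(b) = C1 - b^4/6 - 4*b^3/9 - b^2*k/6 - 4*b/3


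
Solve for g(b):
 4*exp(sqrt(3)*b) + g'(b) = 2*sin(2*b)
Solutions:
 g(b) = C1 - 4*sqrt(3)*exp(sqrt(3)*b)/3 - cos(2*b)


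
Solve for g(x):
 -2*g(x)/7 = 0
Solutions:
 g(x) = 0


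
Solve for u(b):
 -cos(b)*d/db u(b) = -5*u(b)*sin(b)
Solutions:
 u(b) = C1/cos(b)^5


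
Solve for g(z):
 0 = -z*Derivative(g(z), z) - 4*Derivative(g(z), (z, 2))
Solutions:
 g(z) = C1 + C2*erf(sqrt(2)*z/4)


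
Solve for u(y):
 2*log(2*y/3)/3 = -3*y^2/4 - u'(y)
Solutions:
 u(y) = C1 - y^3/4 - 2*y*log(y)/3 - 2*y*log(2)/3 + 2*y/3 + 2*y*log(3)/3


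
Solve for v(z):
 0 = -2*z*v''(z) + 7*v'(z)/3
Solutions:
 v(z) = C1 + C2*z^(13/6)


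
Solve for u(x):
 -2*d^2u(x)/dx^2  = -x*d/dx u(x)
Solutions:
 u(x) = C1 + C2*erfi(x/2)


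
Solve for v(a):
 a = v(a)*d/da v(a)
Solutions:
 v(a) = -sqrt(C1 + a^2)
 v(a) = sqrt(C1 + a^2)


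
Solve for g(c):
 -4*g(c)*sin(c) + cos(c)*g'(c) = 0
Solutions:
 g(c) = C1/cos(c)^4


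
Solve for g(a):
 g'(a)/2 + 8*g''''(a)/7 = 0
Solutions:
 g(a) = C1 + C4*exp(-2^(2/3)*7^(1/3)*a/4) + (C2*sin(2^(2/3)*sqrt(3)*7^(1/3)*a/8) + C3*cos(2^(2/3)*sqrt(3)*7^(1/3)*a/8))*exp(2^(2/3)*7^(1/3)*a/8)


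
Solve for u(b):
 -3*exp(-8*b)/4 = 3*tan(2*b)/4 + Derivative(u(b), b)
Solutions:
 u(b) = C1 - 3*log(tan(2*b)^2 + 1)/16 + 3*exp(-8*b)/32


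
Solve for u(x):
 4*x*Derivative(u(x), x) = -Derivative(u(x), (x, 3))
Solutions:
 u(x) = C1 + Integral(C2*airyai(-2^(2/3)*x) + C3*airybi(-2^(2/3)*x), x)


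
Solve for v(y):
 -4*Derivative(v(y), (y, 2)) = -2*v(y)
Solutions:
 v(y) = C1*exp(-sqrt(2)*y/2) + C2*exp(sqrt(2)*y/2)


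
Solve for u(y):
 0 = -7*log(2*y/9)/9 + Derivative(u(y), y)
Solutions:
 u(y) = C1 + 7*y*log(y)/9 - 14*y*log(3)/9 - 7*y/9 + 7*y*log(2)/9


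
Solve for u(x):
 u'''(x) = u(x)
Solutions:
 u(x) = C3*exp(x) + (C1*sin(sqrt(3)*x/2) + C2*cos(sqrt(3)*x/2))*exp(-x/2)


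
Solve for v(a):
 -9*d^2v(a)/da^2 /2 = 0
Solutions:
 v(a) = C1 + C2*a


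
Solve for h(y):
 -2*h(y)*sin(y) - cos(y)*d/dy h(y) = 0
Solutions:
 h(y) = C1*cos(y)^2


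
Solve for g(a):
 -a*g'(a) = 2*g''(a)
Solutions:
 g(a) = C1 + C2*erf(a/2)


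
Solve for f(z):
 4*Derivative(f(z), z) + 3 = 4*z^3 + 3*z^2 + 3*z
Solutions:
 f(z) = C1 + z^4/4 + z^3/4 + 3*z^2/8 - 3*z/4


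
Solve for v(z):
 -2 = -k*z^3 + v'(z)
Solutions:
 v(z) = C1 + k*z^4/4 - 2*z


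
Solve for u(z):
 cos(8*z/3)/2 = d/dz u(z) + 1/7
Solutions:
 u(z) = C1 - z/7 + 3*sin(8*z/3)/16


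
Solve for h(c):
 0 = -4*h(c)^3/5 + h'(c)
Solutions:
 h(c) = -sqrt(10)*sqrt(-1/(C1 + 4*c))/2
 h(c) = sqrt(10)*sqrt(-1/(C1 + 4*c))/2


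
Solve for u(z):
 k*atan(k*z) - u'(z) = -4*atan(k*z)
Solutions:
 u(z) = C1 + (k + 4)*Piecewise((z*atan(k*z) - log(k^2*z^2 + 1)/(2*k), Ne(k, 0)), (0, True))


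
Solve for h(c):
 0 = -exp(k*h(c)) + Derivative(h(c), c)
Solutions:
 h(c) = Piecewise((log(-1/(C1*k + c*k))/k, Ne(k, 0)), (nan, True))
 h(c) = Piecewise((C1 + c, Eq(k, 0)), (nan, True))


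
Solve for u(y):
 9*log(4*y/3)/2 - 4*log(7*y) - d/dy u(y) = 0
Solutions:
 u(y) = C1 + y*log(y)/2 - y*log(583443) - y/2 + y*log(3)/2 + 9*y*log(2)


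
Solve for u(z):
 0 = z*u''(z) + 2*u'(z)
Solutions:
 u(z) = C1 + C2/z


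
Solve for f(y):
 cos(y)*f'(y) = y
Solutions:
 f(y) = C1 + Integral(y/cos(y), y)


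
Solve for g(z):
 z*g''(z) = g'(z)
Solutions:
 g(z) = C1 + C2*z^2


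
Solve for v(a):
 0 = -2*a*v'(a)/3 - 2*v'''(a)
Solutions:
 v(a) = C1 + Integral(C2*airyai(-3^(2/3)*a/3) + C3*airybi(-3^(2/3)*a/3), a)


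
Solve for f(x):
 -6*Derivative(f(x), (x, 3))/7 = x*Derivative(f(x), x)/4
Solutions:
 f(x) = C1 + Integral(C2*airyai(-3^(2/3)*7^(1/3)*x/6) + C3*airybi(-3^(2/3)*7^(1/3)*x/6), x)


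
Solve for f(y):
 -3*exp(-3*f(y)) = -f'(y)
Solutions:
 f(y) = log(C1 + 9*y)/3
 f(y) = log((-3^(1/3) - 3^(5/6)*I)*(C1 + 3*y)^(1/3)/2)
 f(y) = log((-3^(1/3) + 3^(5/6)*I)*(C1 + 3*y)^(1/3)/2)


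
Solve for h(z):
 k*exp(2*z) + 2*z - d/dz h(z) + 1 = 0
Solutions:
 h(z) = C1 + k*exp(2*z)/2 + z^2 + z


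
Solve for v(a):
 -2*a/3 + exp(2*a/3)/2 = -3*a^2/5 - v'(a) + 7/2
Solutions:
 v(a) = C1 - a^3/5 + a^2/3 + 7*a/2 - 3*exp(2*a/3)/4


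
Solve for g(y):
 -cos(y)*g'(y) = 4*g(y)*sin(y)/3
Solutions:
 g(y) = C1*cos(y)^(4/3)


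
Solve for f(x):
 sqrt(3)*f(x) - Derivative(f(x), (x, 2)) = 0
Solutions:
 f(x) = C1*exp(-3^(1/4)*x) + C2*exp(3^(1/4)*x)


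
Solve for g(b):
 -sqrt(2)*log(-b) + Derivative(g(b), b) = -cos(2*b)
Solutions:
 g(b) = C1 + sqrt(2)*b*(log(-b) - 1) - sin(2*b)/2


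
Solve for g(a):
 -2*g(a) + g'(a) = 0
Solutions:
 g(a) = C1*exp(2*a)


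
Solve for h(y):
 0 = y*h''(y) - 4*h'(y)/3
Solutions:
 h(y) = C1 + C2*y^(7/3)


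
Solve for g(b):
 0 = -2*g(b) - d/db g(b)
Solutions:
 g(b) = C1*exp(-2*b)


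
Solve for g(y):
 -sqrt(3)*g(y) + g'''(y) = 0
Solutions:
 g(y) = C3*exp(3^(1/6)*y) + (C1*sin(3^(2/3)*y/2) + C2*cos(3^(2/3)*y/2))*exp(-3^(1/6)*y/2)


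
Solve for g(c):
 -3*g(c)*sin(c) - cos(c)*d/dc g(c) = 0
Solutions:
 g(c) = C1*cos(c)^3


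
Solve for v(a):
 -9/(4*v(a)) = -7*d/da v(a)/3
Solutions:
 v(a) = -sqrt(C1 + 378*a)/14
 v(a) = sqrt(C1 + 378*a)/14


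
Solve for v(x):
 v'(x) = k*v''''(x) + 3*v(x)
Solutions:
 v(x) = C1*exp(x*Piecewise((-sqrt(-(-1/k^2)^(1/3))/2 - sqrt((-1/k^2)^(1/3) - 2/(k*sqrt(-(-1/k^2)^(1/3))))/2, Eq(1/k, 0)), (-sqrt(2*(sqrt(-1/k^3 + 1/(256*k^4)) + 1/(16*k^2))^(1/3) + 2/(k*(sqrt(-1/k^3 + 1/(256*k^4)) + 1/(16*k^2))^(1/3)))/2 - sqrt(-2*(sqrt(-1/k^3 + 1/(256*k^4)) + 1/(16*k^2))^(1/3) - 2/(k*sqrt(2*(sqrt(-1/k^3 + 1/(256*k^4)) + 1/(16*k^2))^(1/3) + 2/(k*(sqrt(-1/k^3 + 1/(256*k^4)) + 1/(16*k^2))^(1/3)))) - 2/(k*(sqrt(-1/k^3 + 1/(256*k^4)) + 1/(16*k^2))^(1/3)))/2, True))) + C2*exp(x*Piecewise((-sqrt(-(-1/k^2)^(1/3))/2 + sqrt((-1/k^2)^(1/3) - 2/(k*sqrt(-(-1/k^2)^(1/3))))/2, Eq(1/k, 0)), (-sqrt(2*(sqrt(-1/k^3 + 1/(256*k^4)) + 1/(16*k^2))^(1/3) + 2/(k*(sqrt(-1/k^3 + 1/(256*k^4)) + 1/(16*k^2))^(1/3)))/2 + sqrt(-2*(sqrt(-1/k^3 + 1/(256*k^4)) + 1/(16*k^2))^(1/3) - 2/(k*sqrt(2*(sqrt(-1/k^3 + 1/(256*k^4)) + 1/(16*k^2))^(1/3) + 2/(k*(sqrt(-1/k^3 + 1/(256*k^4)) + 1/(16*k^2))^(1/3)))) - 2/(k*(sqrt(-1/k^3 + 1/(256*k^4)) + 1/(16*k^2))^(1/3)))/2, True))) + C3*exp(x*Piecewise((sqrt(-(-1/k^2)^(1/3))/2 - sqrt((-1/k^2)^(1/3) + 2/(k*sqrt(-(-1/k^2)^(1/3))))/2, Eq(1/k, 0)), (sqrt(2*(sqrt(-1/k^3 + 1/(256*k^4)) + 1/(16*k^2))^(1/3) + 2/(k*(sqrt(-1/k^3 + 1/(256*k^4)) + 1/(16*k^2))^(1/3)))/2 - sqrt(-2*(sqrt(-1/k^3 + 1/(256*k^4)) + 1/(16*k^2))^(1/3) + 2/(k*sqrt(2*(sqrt(-1/k^3 + 1/(256*k^4)) + 1/(16*k^2))^(1/3) + 2/(k*(sqrt(-1/k^3 + 1/(256*k^4)) + 1/(16*k^2))^(1/3)))) - 2/(k*(sqrt(-1/k^3 + 1/(256*k^4)) + 1/(16*k^2))^(1/3)))/2, True))) + C4*exp(x*Piecewise((sqrt(-(-1/k^2)^(1/3))/2 + sqrt((-1/k^2)^(1/3) + 2/(k*sqrt(-(-1/k^2)^(1/3))))/2, Eq(1/k, 0)), (sqrt(2*(sqrt(-1/k^3 + 1/(256*k^4)) + 1/(16*k^2))^(1/3) + 2/(k*(sqrt(-1/k^3 + 1/(256*k^4)) + 1/(16*k^2))^(1/3)))/2 + sqrt(-2*(sqrt(-1/k^3 + 1/(256*k^4)) + 1/(16*k^2))^(1/3) + 2/(k*sqrt(2*(sqrt(-1/k^3 + 1/(256*k^4)) + 1/(16*k^2))^(1/3) + 2/(k*(sqrt(-1/k^3 + 1/(256*k^4)) + 1/(16*k^2))^(1/3)))) - 2/(k*(sqrt(-1/k^3 + 1/(256*k^4)) + 1/(16*k^2))^(1/3)))/2, True)))


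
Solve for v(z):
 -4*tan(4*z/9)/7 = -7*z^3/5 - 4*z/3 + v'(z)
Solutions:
 v(z) = C1 + 7*z^4/20 + 2*z^2/3 + 9*log(cos(4*z/9))/7


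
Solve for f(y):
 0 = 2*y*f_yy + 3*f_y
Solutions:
 f(y) = C1 + C2/sqrt(y)


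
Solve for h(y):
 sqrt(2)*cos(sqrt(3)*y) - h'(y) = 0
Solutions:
 h(y) = C1 + sqrt(6)*sin(sqrt(3)*y)/3


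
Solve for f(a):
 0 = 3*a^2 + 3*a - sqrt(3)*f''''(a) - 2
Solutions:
 f(a) = C1 + C2*a + C3*a^2 + C4*a^3 + sqrt(3)*a^6/360 + sqrt(3)*a^5/120 - sqrt(3)*a^4/36


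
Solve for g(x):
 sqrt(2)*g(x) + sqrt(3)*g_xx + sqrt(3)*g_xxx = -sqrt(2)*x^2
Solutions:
 g(x) = C1*exp(x*(-2 + (1 + 9*sqrt(6)/2 + sqrt(-4 + (2 + 9*sqrt(6))^2)/2)^(-1/3) + (1 + 9*sqrt(6)/2 + sqrt(-4 + (2 + 9*sqrt(6))^2)/2)^(1/3))/6)*sin(sqrt(3)*x*(-(1 + 9*sqrt(6)/2 + sqrt(-4 + (2 + 9*sqrt(6))^2)/2)^(1/3) + (1 + 9*sqrt(6)/2 + sqrt(-4 + (2 + 9*sqrt(6))^2)/2)^(-1/3))/6) + C2*exp(x*(-2 + (1 + 9*sqrt(6)/2 + sqrt(-4 + (2 + 9*sqrt(6))^2)/2)^(-1/3) + (1 + 9*sqrt(6)/2 + sqrt(-4 + (2 + 9*sqrt(6))^2)/2)^(1/3))/6)*cos(sqrt(3)*x*(-(1 + 9*sqrt(6)/2 + sqrt(-4 + (2 + 9*sqrt(6))^2)/2)^(1/3) + (1 + 9*sqrt(6)/2 + sqrt(-4 + (2 + 9*sqrt(6))^2)/2)^(-1/3))/6) + C3*exp(-x*((1 + 9*sqrt(6)/2 + sqrt(-4 + (2 + 9*sqrt(6))^2)/2)^(-1/3) + 1 + (1 + 9*sqrt(6)/2 + sqrt(-4 + (2 + 9*sqrt(6))^2)/2)^(1/3))/3) - x^2 + sqrt(6)


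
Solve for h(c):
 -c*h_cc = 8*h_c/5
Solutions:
 h(c) = C1 + C2/c^(3/5)


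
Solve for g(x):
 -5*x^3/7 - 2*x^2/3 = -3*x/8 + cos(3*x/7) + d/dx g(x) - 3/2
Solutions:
 g(x) = C1 - 5*x^4/28 - 2*x^3/9 + 3*x^2/16 + 3*x/2 - 7*sin(3*x/7)/3


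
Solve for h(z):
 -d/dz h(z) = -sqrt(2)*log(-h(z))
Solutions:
 -li(-h(z)) = C1 + sqrt(2)*z


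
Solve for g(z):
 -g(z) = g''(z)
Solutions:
 g(z) = C1*sin(z) + C2*cos(z)


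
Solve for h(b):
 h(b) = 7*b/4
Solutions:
 h(b) = 7*b/4


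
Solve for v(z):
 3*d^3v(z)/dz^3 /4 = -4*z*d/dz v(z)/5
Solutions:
 v(z) = C1 + Integral(C2*airyai(-2*15^(2/3)*2^(1/3)*z/15) + C3*airybi(-2*15^(2/3)*2^(1/3)*z/15), z)


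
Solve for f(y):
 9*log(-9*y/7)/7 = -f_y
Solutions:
 f(y) = C1 - 9*y*log(-y)/7 + 9*y*(-2*log(3) + 1 + log(7))/7


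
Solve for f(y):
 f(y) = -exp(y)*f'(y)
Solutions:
 f(y) = C1*exp(exp(-y))


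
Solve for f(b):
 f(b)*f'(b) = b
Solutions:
 f(b) = -sqrt(C1 + b^2)
 f(b) = sqrt(C1 + b^2)


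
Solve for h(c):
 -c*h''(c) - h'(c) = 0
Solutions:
 h(c) = C1 + C2*log(c)


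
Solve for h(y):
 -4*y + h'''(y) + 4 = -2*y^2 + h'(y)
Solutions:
 h(y) = C1 + C2*exp(-y) + C3*exp(y) + 2*y^3/3 - 2*y^2 + 8*y


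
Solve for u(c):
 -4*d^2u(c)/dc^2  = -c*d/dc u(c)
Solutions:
 u(c) = C1 + C2*erfi(sqrt(2)*c/4)


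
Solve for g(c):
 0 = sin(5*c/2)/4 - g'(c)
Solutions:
 g(c) = C1 - cos(5*c/2)/10


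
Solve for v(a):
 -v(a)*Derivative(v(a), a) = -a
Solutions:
 v(a) = -sqrt(C1 + a^2)
 v(a) = sqrt(C1 + a^2)


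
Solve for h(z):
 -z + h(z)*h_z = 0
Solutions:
 h(z) = -sqrt(C1 + z^2)
 h(z) = sqrt(C1 + z^2)


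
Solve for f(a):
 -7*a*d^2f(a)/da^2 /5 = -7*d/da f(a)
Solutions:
 f(a) = C1 + C2*a^6


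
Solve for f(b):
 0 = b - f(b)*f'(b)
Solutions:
 f(b) = -sqrt(C1 + b^2)
 f(b) = sqrt(C1 + b^2)


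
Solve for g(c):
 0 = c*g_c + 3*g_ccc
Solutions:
 g(c) = C1 + Integral(C2*airyai(-3^(2/3)*c/3) + C3*airybi(-3^(2/3)*c/3), c)


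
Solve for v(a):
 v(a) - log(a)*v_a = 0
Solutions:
 v(a) = C1*exp(li(a))


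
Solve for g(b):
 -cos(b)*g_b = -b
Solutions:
 g(b) = C1 + Integral(b/cos(b), b)


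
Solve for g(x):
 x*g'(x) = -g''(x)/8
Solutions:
 g(x) = C1 + C2*erf(2*x)


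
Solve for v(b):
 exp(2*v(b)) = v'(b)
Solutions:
 v(b) = log(-sqrt(-1/(C1 + b))) - log(2)/2
 v(b) = log(-1/(C1 + b))/2 - log(2)/2


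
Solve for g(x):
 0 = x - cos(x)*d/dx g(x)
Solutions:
 g(x) = C1 + Integral(x/cos(x), x)


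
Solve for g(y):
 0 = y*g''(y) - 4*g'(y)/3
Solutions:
 g(y) = C1 + C2*y^(7/3)


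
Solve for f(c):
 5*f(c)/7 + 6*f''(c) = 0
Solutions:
 f(c) = C1*sin(sqrt(210)*c/42) + C2*cos(sqrt(210)*c/42)


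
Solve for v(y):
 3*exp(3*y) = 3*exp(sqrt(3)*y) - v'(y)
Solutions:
 v(y) = C1 - exp(3*y) + sqrt(3)*exp(sqrt(3)*y)


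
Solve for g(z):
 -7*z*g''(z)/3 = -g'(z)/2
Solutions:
 g(z) = C1 + C2*z^(17/14)


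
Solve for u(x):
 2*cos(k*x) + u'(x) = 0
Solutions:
 u(x) = C1 - 2*sin(k*x)/k


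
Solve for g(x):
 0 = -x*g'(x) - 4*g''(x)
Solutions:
 g(x) = C1 + C2*erf(sqrt(2)*x/4)


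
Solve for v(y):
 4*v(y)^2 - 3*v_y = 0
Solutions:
 v(y) = -3/(C1 + 4*y)


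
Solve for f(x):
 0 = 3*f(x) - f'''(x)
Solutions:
 f(x) = C3*exp(3^(1/3)*x) + (C1*sin(3^(5/6)*x/2) + C2*cos(3^(5/6)*x/2))*exp(-3^(1/3)*x/2)


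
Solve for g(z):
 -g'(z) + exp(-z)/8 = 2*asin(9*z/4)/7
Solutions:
 g(z) = C1 - 2*z*asin(9*z/4)/7 - 2*sqrt(16 - 81*z^2)/63 - exp(-z)/8


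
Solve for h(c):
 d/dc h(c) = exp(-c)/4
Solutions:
 h(c) = C1 - exp(-c)/4


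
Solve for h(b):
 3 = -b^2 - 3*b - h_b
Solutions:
 h(b) = C1 - b^3/3 - 3*b^2/2 - 3*b


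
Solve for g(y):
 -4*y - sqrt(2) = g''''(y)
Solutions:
 g(y) = C1 + C2*y + C3*y^2 + C4*y^3 - y^5/30 - sqrt(2)*y^4/24


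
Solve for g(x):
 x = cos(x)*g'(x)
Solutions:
 g(x) = C1 + Integral(x/cos(x), x)


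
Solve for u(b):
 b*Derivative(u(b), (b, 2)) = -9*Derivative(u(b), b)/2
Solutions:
 u(b) = C1 + C2/b^(7/2)


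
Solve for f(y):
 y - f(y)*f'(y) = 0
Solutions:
 f(y) = -sqrt(C1 + y^2)
 f(y) = sqrt(C1 + y^2)


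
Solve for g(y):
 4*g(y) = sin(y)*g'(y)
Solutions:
 g(y) = C1*(cos(y)^2 - 2*cos(y) + 1)/(cos(y)^2 + 2*cos(y) + 1)


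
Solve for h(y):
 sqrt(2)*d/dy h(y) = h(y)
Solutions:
 h(y) = C1*exp(sqrt(2)*y/2)


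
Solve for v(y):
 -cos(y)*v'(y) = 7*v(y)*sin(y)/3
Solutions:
 v(y) = C1*cos(y)^(7/3)


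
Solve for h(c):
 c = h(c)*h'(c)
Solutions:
 h(c) = -sqrt(C1 + c^2)
 h(c) = sqrt(C1 + c^2)


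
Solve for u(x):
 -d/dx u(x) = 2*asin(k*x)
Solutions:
 u(x) = C1 - 2*Piecewise((x*asin(k*x) + sqrt(-k^2*x^2 + 1)/k, Ne(k, 0)), (0, True))


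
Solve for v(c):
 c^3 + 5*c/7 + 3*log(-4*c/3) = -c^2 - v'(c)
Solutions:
 v(c) = C1 - c^4/4 - c^3/3 - 5*c^2/14 - 3*c*log(-c) + 3*c*(-2*log(2) + 1 + log(3))


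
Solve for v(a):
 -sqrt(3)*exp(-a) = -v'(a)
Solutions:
 v(a) = C1 - sqrt(3)*exp(-a)


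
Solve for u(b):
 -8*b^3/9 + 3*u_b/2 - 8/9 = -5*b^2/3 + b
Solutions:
 u(b) = C1 + 4*b^4/27 - 10*b^3/27 + b^2/3 + 16*b/27


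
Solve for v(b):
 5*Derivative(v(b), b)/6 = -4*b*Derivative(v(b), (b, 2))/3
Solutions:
 v(b) = C1 + C2*b^(3/8)


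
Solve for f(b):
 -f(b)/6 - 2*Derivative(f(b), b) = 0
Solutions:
 f(b) = C1*exp(-b/12)


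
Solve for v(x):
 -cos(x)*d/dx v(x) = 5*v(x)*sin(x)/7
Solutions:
 v(x) = C1*cos(x)^(5/7)


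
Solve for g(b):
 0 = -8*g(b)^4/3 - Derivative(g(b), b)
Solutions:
 g(b) = (-1 - sqrt(3)*I)*(1/(C1 + 8*b))^(1/3)/2
 g(b) = (-1 + sqrt(3)*I)*(1/(C1 + 8*b))^(1/3)/2
 g(b) = (1/(C1 + 8*b))^(1/3)


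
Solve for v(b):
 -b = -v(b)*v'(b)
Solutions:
 v(b) = -sqrt(C1 + b^2)
 v(b) = sqrt(C1 + b^2)


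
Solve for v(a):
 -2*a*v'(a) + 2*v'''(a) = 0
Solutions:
 v(a) = C1 + Integral(C2*airyai(a) + C3*airybi(a), a)


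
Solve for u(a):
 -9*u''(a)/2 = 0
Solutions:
 u(a) = C1 + C2*a


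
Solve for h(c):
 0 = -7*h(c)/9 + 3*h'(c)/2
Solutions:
 h(c) = C1*exp(14*c/27)


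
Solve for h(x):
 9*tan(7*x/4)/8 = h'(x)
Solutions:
 h(x) = C1 - 9*log(cos(7*x/4))/14


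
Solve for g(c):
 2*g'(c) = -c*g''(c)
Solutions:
 g(c) = C1 + C2/c


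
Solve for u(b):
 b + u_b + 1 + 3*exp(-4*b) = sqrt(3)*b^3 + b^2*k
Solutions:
 u(b) = C1 + sqrt(3)*b^4/4 + b^3*k/3 - b^2/2 - b + 3*exp(-4*b)/4


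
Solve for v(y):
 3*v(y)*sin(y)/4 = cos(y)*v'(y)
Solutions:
 v(y) = C1/cos(y)^(3/4)


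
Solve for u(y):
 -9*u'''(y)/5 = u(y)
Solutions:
 u(y) = C3*exp(-15^(1/3)*y/3) + (C1*sin(3^(5/6)*5^(1/3)*y/6) + C2*cos(3^(5/6)*5^(1/3)*y/6))*exp(15^(1/3)*y/6)


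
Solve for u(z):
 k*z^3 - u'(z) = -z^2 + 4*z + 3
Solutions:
 u(z) = C1 + k*z^4/4 + z^3/3 - 2*z^2 - 3*z


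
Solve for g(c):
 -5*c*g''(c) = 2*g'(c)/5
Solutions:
 g(c) = C1 + C2*c^(23/25)


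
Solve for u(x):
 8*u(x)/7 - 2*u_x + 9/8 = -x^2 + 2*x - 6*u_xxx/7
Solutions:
 u(x) = C1*exp(x) + C2*exp(x*(-3 + sqrt(57))/6) + C3*exp(-x*(3 + sqrt(57))/6) - 7*x^2/8 - 21*x/16 - 105/32


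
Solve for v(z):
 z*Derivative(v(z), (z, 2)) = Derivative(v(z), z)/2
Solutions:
 v(z) = C1 + C2*z^(3/2)


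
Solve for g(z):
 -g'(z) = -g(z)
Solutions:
 g(z) = C1*exp(z)


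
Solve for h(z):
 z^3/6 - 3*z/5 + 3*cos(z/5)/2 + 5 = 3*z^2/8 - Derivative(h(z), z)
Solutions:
 h(z) = C1 - z^4/24 + z^3/8 + 3*z^2/10 - 5*z - 15*sin(z/5)/2


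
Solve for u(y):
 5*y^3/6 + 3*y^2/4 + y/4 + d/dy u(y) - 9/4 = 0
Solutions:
 u(y) = C1 - 5*y^4/24 - y^3/4 - y^2/8 + 9*y/4


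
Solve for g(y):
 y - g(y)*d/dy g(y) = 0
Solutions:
 g(y) = -sqrt(C1 + y^2)
 g(y) = sqrt(C1 + y^2)


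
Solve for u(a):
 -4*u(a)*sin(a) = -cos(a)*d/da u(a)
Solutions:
 u(a) = C1/cos(a)^4


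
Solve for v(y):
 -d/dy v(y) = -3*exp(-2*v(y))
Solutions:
 v(y) = log(-sqrt(C1 + 6*y))
 v(y) = log(C1 + 6*y)/2


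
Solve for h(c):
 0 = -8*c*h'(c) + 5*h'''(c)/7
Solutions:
 h(c) = C1 + Integral(C2*airyai(2*5^(2/3)*7^(1/3)*c/5) + C3*airybi(2*5^(2/3)*7^(1/3)*c/5), c)


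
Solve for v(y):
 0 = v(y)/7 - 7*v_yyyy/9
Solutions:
 v(y) = C1*exp(-sqrt(21)*y/7) + C2*exp(sqrt(21)*y/7) + C3*sin(sqrt(21)*y/7) + C4*cos(sqrt(21)*y/7)


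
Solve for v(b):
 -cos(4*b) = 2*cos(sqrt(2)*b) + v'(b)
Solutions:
 v(b) = C1 - sin(4*b)/4 - sqrt(2)*sin(sqrt(2)*b)


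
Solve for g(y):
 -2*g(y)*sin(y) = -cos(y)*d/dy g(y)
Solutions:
 g(y) = C1/cos(y)^2


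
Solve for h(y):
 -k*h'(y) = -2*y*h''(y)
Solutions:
 h(y) = C1 + y^(re(k)/2 + 1)*(C2*sin(log(y)*Abs(im(k))/2) + C3*cos(log(y)*im(k)/2))


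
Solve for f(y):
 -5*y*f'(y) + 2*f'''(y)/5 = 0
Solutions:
 f(y) = C1 + Integral(C2*airyai(10^(2/3)*y/2) + C3*airybi(10^(2/3)*y/2), y)


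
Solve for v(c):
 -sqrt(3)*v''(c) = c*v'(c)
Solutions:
 v(c) = C1 + C2*erf(sqrt(2)*3^(3/4)*c/6)


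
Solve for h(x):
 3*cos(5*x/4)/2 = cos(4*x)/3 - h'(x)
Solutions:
 h(x) = C1 - 6*sin(5*x/4)/5 + sin(4*x)/12


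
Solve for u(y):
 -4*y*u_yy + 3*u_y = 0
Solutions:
 u(y) = C1 + C2*y^(7/4)


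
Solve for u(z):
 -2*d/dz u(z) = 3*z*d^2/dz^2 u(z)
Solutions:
 u(z) = C1 + C2*z^(1/3)


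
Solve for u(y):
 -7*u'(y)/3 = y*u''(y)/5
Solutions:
 u(y) = C1 + C2/y^(32/3)


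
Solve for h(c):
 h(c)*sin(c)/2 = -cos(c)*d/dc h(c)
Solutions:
 h(c) = C1*sqrt(cos(c))


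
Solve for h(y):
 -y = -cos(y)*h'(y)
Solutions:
 h(y) = C1 + Integral(y/cos(y), y)


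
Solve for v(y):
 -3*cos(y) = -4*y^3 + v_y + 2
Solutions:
 v(y) = C1 + y^4 - 2*y - 3*sin(y)


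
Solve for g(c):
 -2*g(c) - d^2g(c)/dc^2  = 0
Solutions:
 g(c) = C1*sin(sqrt(2)*c) + C2*cos(sqrt(2)*c)


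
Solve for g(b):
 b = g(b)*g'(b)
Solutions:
 g(b) = -sqrt(C1 + b^2)
 g(b) = sqrt(C1 + b^2)


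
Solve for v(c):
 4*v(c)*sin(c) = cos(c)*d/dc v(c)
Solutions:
 v(c) = C1/cos(c)^4


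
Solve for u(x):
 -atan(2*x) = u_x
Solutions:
 u(x) = C1 - x*atan(2*x) + log(4*x^2 + 1)/4


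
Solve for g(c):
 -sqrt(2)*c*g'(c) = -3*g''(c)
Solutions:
 g(c) = C1 + C2*erfi(2^(3/4)*sqrt(3)*c/6)


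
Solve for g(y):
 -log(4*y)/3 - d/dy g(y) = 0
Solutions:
 g(y) = C1 - y*log(y)/3 - 2*y*log(2)/3 + y/3


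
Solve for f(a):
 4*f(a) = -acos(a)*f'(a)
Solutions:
 f(a) = C1*exp(-4*Integral(1/acos(a), a))


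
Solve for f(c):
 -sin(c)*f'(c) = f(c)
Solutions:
 f(c) = C1*sqrt(cos(c) + 1)/sqrt(cos(c) - 1)


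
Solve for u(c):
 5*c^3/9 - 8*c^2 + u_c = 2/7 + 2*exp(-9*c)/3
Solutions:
 u(c) = C1 - 5*c^4/36 + 8*c^3/3 + 2*c/7 - 2*exp(-9*c)/27


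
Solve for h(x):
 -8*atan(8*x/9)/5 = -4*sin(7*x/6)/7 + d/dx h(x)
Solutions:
 h(x) = C1 - 8*x*atan(8*x/9)/5 + 9*log(64*x^2 + 81)/10 - 24*cos(7*x/6)/49


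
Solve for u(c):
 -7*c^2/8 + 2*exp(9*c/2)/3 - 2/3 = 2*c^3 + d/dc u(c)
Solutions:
 u(c) = C1 - c^4/2 - 7*c^3/24 - 2*c/3 + 4*exp(9*c/2)/27


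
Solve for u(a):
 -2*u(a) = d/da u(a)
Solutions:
 u(a) = C1*exp(-2*a)


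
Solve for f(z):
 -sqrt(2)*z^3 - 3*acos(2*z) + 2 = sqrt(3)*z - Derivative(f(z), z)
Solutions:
 f(z) = C1 + sqrt(2)*z^4/4 + sqrt(3)*z^2/2 + 3*z*acos(2*z) - 2*z - 3*sqrt(1 - 4*z^2)/2


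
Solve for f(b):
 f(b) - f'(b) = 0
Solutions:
 f(b) = C1*exp(b)


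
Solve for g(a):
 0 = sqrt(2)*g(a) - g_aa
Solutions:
 g(a) = C1*exp(-2^(1/4)*a) + C2*exp(2^(1/4)*a)


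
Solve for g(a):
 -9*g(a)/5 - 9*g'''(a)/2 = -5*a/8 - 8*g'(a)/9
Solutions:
 g(a) = C1*exp(a*(80*45^(1/3)/(sqrt(42739521) + 6561)^(1/3) + 75^(1/3)*(sqrt(42739521) + 6561)^(1/3))/270)*sin(3^(1/6)*5^(1/3)*a*(-3^(2/3)*5^(1/3)*(sqrt(42739521) + 6561)^(1/3) + 240/(sqrt(42739521) + 6561)^(1/3))/270) + C2*exp(a*(80*45^(1/3)/(sqrt(42739521) + 6561)^(1/3) + 75^(1/3)*(sqrt(42739521) + 6561)^(1/3))/270)*cos(3^(1/6)*5^(1/3)*a*(-3^(2/3)*5^(1/3)*(sqrt(42739521) + 6561)^(1/3) + 240/(sqrt(42739521) + 6561)^(1/3))/270) + C3*exp(-a*(80*45^(1/3)/(sqrt(42739521) + 6561)^(1/3) + 75^(1/3)*(sqrt(42739521) + 6561)^(1/3))/135) + 25*a/72 + 125/729


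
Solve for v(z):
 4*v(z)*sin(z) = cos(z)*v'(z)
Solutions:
 v(z) = C1/cos(z)^4


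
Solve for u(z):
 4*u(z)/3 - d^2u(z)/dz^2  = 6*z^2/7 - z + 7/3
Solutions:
 u(z) = C1*exp(-2*sqrt(3)*z/3) + C2*exp(2*sqrt(3)*z/3) + 9*z^2/14 - 3*z/4 + 19/7


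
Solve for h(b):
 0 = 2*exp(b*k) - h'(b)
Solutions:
 h(b) = C1 + 2*exp(b*k)/k


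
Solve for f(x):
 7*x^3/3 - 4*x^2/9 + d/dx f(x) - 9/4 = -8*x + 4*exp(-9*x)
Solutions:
 f(x) = C1 - 7*x^4/12 + 4*x^3/27 - 4*x^2 + 9*x/4 - 4*exp(-9*x)/9


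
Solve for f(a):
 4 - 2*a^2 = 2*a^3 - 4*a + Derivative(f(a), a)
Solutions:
 f(a) = C1 - a^4/2 - 2*a^3/3 + 2*a^2 + 4*a


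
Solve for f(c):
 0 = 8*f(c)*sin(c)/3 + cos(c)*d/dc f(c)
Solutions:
 f(c) = C1*cos(c)^(8/3)


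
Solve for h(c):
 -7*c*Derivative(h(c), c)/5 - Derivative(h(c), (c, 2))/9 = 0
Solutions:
 h(c) = C1 + C2*erf(3*sqrt(70)*c/10)


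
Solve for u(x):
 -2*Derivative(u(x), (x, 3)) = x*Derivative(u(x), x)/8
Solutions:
 u(x) = C1 + Integral(C2*airyai(-2^(2/3)*x/4) + C3*airybi(-2^(2/3)*x/4), x)


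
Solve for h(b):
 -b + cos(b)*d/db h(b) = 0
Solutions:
 h(b) = C1 + Integral(b/cos(b), b)


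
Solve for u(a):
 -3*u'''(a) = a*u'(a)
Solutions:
 u(a) = C1 + Integral(C2*airyai(-3^(2/3)*a/3) + C3*airybi(-3^(2/3)*a/3), a)


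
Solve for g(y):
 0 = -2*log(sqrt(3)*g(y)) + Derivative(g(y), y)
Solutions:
 -Integral(1/(2*log(_y) + log(3)), (_y, g(y))) = C1 - y


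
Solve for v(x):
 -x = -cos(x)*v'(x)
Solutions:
 v(x) = C1 + Integral(x/cos(x), x)


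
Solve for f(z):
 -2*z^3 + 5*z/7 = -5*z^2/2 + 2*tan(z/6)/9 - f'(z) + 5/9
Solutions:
 f(z) = C1 + z^4/2 - 5*z^3/6 - 5*z^2/14 + 5*z/9 - 4*log(cos(z/6))/3


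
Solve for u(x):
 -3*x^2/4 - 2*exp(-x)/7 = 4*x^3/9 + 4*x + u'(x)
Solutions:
 u(x) = C1 - x^4/9 - x^3/4 - 2*x^2 + 2*exp(-x)/7


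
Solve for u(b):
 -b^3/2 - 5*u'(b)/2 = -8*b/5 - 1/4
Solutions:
 u(b) = C1 - b^4/20 + 8*b^2/25 + b/10


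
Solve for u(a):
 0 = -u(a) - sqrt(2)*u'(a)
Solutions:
 u(a) = C1*exp(-sqrt(2)*a/2)


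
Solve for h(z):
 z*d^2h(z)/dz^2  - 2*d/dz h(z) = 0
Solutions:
 h(z) = C1 + C2*z^3


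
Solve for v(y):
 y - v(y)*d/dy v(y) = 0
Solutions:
 v(y) = -sqrt(C1 + y^2)
 v(y) = sqrt(C1 + y^2)


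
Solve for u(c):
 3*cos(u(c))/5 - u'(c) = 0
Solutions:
 -3*c/5 - log(sin(u(c)) - 1)/2 + log(sin(u(c)) + 1)/2 = C1


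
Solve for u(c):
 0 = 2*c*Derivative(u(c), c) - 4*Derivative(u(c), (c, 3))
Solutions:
 u(c) = C1 + Integral(C2*airyai(2^(2/3)*c/2) + C3*airybi(2^(2/3)*c/2), c)


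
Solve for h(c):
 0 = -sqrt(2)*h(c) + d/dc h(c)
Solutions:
 h(c) = C1*exp(sqrt(2)*c)


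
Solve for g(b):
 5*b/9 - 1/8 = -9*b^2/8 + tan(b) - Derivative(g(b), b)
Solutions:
 g(b) = C1 - 3*b^3/8 - 5*b^2/18 + b/8 - log(cos(b))


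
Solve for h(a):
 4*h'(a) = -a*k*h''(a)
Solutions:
 h(a) = C1 + a^(((re(k) - 4)*re(k) + im(k)^2)/(re(k)^2 + im(k)^2))*(C2*sin(4*log(a)*Abs(im(k))/(re(k)^2 + im(k)^2)) + C3*cos(4*log(a)*im(k)/(re(k)^2 + im(k)^2)))


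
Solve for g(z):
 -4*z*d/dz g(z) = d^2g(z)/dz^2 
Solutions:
 g(z) = C1 + C2*erf(sqrt(2)*z)


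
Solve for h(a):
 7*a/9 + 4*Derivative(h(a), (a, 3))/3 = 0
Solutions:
 h(a) = C1 + C2*a + C3*a^2 - 7*a^4/288


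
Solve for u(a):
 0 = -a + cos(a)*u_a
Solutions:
 u(a) = C1 + Integral(a/cos(a), a)


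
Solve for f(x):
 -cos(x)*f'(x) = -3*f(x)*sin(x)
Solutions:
 f(x) = C1/cos(x)^3


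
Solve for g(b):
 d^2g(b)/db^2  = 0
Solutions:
 g(b) = C1 + C2*b


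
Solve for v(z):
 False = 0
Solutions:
 v(z) = C1 + 2*z*acos(-2*z) + zoo*z + sqrt(1 - 4*z^2)


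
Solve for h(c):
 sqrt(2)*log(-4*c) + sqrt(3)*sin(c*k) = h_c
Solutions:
 h(c) = C1 + sqrt(2)*c*(log(-c) - 1) + 2*sqrt(2)*c*log(2) + sqrt(3)*Piecewise((-cos(c*k)/k, Ne(k, 0)), (0, True))


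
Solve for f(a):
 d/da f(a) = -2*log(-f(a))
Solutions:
 -li(-f(a)) = C1 - 2*a


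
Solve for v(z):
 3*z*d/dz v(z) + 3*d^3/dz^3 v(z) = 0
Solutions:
 v(z) = C1 + Integral(C2*airyai(-z) + C3*airybi(-z), z)


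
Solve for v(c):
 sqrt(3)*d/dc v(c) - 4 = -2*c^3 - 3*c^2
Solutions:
 v(c) = C1 - sqrt(3)*c^4/6 - sqrt(3)*c^3/3 + 4*sqrt(3)*c/3


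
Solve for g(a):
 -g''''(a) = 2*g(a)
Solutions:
 g(a) = (C1*sin(2^(3/4)*a/2) + C2*cos(2^(3/4)*a/2))*exp(-2^(3/4)*a/2) + (C3*sin(2^(3/4)*a/2) + C4*cos(2^(3/4)*a/2))*exp(2^(3/4)*a/2)


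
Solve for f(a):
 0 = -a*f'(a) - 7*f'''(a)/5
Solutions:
 f(a) = C1 + Integral(C2*airyai(-5^(1/3)*7^(2/3)*a/7) + C3*airybi(-5^(1/3)*7^(2/3)*a/7), a)


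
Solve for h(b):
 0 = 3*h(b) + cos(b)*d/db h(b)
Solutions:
 h(b) = C1*(sin(b) - 1)^(3/2)/(sin(b) + 1)^(3/2)


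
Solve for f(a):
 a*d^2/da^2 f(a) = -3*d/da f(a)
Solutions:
 f(a) = C1 + C2/a^2


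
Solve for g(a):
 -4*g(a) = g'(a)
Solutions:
 g(a) = C1*exp(-4*a)


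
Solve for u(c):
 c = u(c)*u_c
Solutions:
 u(c) = -sqrt(C1 + c^2)
 u(c) = sqrt(C1 + c^2)


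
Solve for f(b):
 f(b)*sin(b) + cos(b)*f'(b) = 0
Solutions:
 f(b) = C1*cos(b)


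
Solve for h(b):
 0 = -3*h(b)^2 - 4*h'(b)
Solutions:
 h(b) = 4/(C1 + 3*b)


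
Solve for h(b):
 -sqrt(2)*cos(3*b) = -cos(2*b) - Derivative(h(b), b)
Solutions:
 h(b) = C1 - sin(2*b)/2 + sqrt(2)*sin(3*b)/3


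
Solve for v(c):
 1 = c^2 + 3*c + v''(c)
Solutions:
 v(c) = C1 + C2*c - c^4/12 - c^3/2 + c^2/2


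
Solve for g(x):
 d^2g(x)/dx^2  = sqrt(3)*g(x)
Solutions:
 g(x) = C1*exp(-3^(1/4)*x) + C2*exp(3^(1/4)*x)


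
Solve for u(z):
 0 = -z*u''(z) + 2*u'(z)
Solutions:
 u(z) = C1 + C2*z^3


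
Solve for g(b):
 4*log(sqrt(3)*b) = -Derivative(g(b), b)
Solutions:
 g(b) = C1 - 4*b*log(b) - b*log(9) + 4*b


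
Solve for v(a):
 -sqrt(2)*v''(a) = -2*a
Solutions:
 v(a) = C1 + C2*a + sqrt(2)*a^3/6


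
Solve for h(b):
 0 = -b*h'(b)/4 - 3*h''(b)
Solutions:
 h(b) = C1 + C2*erf(sqrt(6)*b/12)


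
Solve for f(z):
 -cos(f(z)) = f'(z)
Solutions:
 f(z) = pi - asin((C1 + exp(2*z))/(C1 - exp(2*z)))
 f(z) = asin((C1 + exp(2*z))/(C1 - exp(2*z)))


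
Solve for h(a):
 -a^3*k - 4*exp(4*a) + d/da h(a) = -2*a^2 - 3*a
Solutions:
 h(a) = C1 + a^4*k/4 - 2*a^3/3 - 3*a^2/2 + exp(4*a)


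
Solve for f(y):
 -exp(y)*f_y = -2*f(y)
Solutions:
 f(y) = C1*exp(-2*exp(-y))


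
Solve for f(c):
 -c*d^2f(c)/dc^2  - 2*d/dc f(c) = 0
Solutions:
 f(c) = C1 + C2/c


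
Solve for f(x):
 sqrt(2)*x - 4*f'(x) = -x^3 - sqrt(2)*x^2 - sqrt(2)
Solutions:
 f(x) = C1 + x^4/16 + sqrt(2)*x^3/12 + sqrt(2)*x^2/8 + sqrt(2)*x/4


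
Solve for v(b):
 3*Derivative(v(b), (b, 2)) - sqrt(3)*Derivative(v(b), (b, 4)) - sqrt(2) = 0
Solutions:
 v(b) = C1 + C2*b + C3*exp(-3^(1/4)*b) + C4*exp(3^(1/4)*b) + sqrt(2)*b^2/6


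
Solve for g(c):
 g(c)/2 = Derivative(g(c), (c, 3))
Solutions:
 g(c) = C3*exp(2^(2/3)*c/2) + (C1*sin(2^(2/3)*sqrt(3)*c/4) + C2*cos(2^(2/3)*sqrt(3)*c/4))*exp(-2^(2/3)*c/4)


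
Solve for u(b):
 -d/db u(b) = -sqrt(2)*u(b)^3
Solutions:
 u(b) = -sqrt(2)*sqrt(-1/(C1 + sqrt(2)*b))/2
 u(b) = sqrt(2)*sqrt(-1/(C1 + sqrt(2)*b))/2


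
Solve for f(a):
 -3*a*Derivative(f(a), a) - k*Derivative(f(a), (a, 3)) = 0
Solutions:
 f(a) = C1 + Integral(C2*airyai(3^(1/3)*a*(-1/k)^(1/3)) + C3*airybi(3^(1/3)*a*(-1/k)^(1/3)), a)


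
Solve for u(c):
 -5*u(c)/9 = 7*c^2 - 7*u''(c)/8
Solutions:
 u(c) = C1*exp(-2*sqrt(70)*c/21) + C2*exp(2*sqrt(70)*c/21) - 63*c^2/5 - 3969/100


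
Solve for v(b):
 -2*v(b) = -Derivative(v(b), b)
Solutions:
 v(b) = C1*exp(2*b)


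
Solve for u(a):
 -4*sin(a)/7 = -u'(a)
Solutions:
 u(a) = C1 - 4*cos(a)/7


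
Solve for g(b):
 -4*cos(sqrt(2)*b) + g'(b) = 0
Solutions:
 g(b) = C1 + 2*sqrt(2)*sin(sqrt(2)*b)


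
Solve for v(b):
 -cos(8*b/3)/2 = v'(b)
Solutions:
 v(b) = C1 - 3*sin(8*b/3)/16


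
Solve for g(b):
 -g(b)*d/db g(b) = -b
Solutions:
 g(b) = -sqrt(C1 + b^2)
 g(b) = sqrt(C1 + b^2)


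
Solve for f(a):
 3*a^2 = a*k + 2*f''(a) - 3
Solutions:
 f(a) = C1 + C2*a + a^4/8 - a^3*k/12 + 3*a^2/4
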